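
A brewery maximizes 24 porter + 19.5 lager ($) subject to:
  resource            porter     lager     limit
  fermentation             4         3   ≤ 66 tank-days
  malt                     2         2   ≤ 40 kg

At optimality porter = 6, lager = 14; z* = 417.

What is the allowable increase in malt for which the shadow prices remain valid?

Binding constraints: fermentation, malt. The basis is B = [[4,3],[2,2]] with det 2.
Per unit increase in malt, x* moves by d = (-1.5, 2).
The basis stays optimal until porter reaches 0; allowable increase = 4 kg.

4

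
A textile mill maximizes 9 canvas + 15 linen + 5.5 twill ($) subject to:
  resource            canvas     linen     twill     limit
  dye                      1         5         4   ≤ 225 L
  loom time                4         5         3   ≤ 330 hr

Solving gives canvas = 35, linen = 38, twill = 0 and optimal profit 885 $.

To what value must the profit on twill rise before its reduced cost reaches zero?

At the optimum: dye uses 225 of 225 (binding); loom time uses 330 of 330 (binding).
From A_Bᵀ y = c: 1·y_dye + 4·y_loom time = 9; 5·y_dye + 5·y_loom time = 15.
Solving: y_dye = 1, y_loom time = 2.
twill enters the basis when its profit ≥ yᵀa₃ = 1·4 + 2·3 = 10.

10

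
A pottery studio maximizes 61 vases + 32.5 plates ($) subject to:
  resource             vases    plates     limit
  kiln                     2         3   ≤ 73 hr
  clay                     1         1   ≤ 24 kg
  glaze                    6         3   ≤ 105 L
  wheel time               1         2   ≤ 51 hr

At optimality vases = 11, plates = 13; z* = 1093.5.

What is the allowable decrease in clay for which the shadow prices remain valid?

6.5

Binding constraints: clay, glaze. The basis is B = [[1,1],[6,3]] with det -3.
Per unit decrease in clay, x* moves by d = (1, -2).
The basis stays optimal until plates reaches 0; allowable decrease = 6.5 kg.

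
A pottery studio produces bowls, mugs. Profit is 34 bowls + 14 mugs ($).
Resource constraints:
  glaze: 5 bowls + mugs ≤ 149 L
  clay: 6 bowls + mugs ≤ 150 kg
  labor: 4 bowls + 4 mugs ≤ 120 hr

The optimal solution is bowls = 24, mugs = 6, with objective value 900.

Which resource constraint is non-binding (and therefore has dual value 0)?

glaze

glaze: 126/149 (slack 23)
clay: 150/150 (binding)
labor: 120/120 (binding)
By complementary slackness, a constraint with positive slack has shadow price 0 → glaze.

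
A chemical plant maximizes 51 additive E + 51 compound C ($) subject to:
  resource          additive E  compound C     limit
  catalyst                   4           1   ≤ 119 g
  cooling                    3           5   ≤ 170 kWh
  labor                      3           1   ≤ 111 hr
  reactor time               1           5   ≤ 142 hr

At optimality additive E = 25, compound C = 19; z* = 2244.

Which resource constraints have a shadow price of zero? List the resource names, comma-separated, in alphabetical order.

labor, reactor time

catalyst: 119/119 (binding)
cooling: 170/170 (binding)
labor: 94/111 (slack 17)
reactor time: 120/142 (slack 22)
By complementary slackness, a constraint with positive slack has shadow price 0 → labor, reactor time.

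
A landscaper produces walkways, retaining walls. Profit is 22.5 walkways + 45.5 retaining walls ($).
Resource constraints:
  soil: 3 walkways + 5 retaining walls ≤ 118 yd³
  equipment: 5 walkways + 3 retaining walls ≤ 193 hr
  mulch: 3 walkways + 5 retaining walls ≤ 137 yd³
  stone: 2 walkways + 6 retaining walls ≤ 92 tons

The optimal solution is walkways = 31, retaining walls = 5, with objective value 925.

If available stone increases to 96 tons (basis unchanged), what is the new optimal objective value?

937

At the optimum: soil uses 118 of 118 (binding); equipment uses 170 of 193 (slack = 23); mulch uses 118 of 137 (slack = 19); stone uses 92 of 92 (binding).
By complementary slackness, y = 0 for the non-binding constraints.
The binding rows give the dual system: 3·y_soil + 2·y_stone = 22.5 and 5·y_soil + 6·y_stone = 45.5.
→ y_soil = 5.5 and y_stone = 3.
Δz = y_stone·Δb = 3 × (4) = 12, so new z* = 925 + 12 = 937.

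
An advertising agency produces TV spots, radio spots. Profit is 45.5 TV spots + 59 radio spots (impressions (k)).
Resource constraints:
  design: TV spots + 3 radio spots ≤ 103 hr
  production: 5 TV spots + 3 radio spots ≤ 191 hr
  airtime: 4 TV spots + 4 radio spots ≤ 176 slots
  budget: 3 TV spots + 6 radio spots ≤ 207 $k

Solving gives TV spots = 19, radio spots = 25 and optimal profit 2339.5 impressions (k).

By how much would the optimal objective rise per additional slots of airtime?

8

Binding: airtime and budget. Non-binding: design (9 unused), production (21 unused).
By complementary slackness, y = 0 for the non-binding constraints.
From A_Bᵀ y = c: 4·y_airtime + 3·y_budget = 45.5; 4·y_airtime + 6·y_budget = 59.
Solving: y_airtime = 8, y_budget = 4.5.
Shadow price of airtime = 8.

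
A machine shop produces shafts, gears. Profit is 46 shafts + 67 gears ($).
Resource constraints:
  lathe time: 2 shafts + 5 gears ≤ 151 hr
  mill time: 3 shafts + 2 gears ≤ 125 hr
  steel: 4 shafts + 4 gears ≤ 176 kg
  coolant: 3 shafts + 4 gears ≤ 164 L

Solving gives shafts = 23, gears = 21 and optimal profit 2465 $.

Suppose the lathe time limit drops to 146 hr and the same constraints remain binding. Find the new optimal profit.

2430

Check each constraint at x*: lathe time 151/151 (tight); mill time 111/125 (slack 14); steel 176/176 (tight); coolant 153/164 (slack 11).
By complementary slackness, y = 0 for the non-binding constraints.
Dual feasibility on the basic columns requires 2·y_lathe time + 4·y_steel = 46, 5·y_lathe time + 4·y_steel = 67.
This yields shadow prices y_lathe time = 7, y_steel = 8.
Δz = y_lathe time·Δb = 7 × (-5) = -35, so new z* = 2465 − 35 = 2430.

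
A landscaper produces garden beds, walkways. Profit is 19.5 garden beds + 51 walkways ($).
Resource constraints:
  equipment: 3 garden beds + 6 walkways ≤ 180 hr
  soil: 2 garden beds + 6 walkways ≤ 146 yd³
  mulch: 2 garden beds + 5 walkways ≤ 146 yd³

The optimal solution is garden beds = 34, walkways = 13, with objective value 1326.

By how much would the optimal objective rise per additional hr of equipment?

2.5

Check each constraint at x*: equipment 180/180 (tight); soil 146/146 (tight); mulch 133/146 (slack 13).
Slack constraints have shadow price 0 (complementary slackness).
From A_Bᵀ y = c: 3·y_equipment + 2·y_soil = 19.5; 6·y_equipment + 6·y_soil = 51.
Solving: y_equipment = 2.5, y_soil = 6.
Shadow price of equipment = 2.5.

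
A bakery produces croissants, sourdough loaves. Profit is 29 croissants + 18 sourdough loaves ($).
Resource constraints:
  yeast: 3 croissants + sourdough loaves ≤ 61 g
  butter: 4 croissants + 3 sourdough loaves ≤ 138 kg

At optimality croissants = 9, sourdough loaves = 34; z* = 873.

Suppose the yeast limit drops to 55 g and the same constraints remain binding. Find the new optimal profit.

Check each constraint at x*: yeast 61/61 (tight); butter 138/138 (tight).
From A_Bᵀ y = c: 3·y_yeast + 4·y_butter = 29; 1·y_yeast + 3·y_butter = 18.
This yields shadow prices y_yeast = 3, y_butter = 5.
Δz = y_yeast·Δb = 3 × (-6) = -18, so new z* = 873 − 18 = 855.

855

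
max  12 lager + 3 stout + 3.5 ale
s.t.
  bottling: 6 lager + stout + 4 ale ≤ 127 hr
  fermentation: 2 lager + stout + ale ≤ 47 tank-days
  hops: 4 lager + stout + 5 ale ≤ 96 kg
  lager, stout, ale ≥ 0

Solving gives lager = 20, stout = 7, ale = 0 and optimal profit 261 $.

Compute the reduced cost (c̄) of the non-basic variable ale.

Check each constraint at x*: bottling 127/127 (tight); fermentation 47/47 (tight); hops 87/96 (slack 9).
Since hops is not tight, its dual is 0.
The binding rows give the dual system: 6·y_bottling + 2·y_fermentation = 12 and 1·y_bottling + 1·y_fermentation = 3.
This yields shadow prices y_bottling = 1.5, y_fermentation = 1.5.
Reduced cost of ale: c₃ − yᵀa₃ = 3.5 − (1.5·4 + 1.5·1) = 3.5 − 7.5 = -4.

-4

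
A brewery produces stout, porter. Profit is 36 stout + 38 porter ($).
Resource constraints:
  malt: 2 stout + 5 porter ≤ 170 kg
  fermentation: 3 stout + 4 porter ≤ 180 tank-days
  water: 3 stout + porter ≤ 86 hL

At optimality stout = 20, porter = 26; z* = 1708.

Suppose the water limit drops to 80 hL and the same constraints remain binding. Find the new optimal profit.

Check each constraint at x*: malt 170/170 (tight); fermentation 164/180 (slack 16); water 86/86 (tight).
Since fermentation is not tight, its dual is 0.
The binding rows give the dual system: 2·y_malt + 3·y_water = 36 and 5·y_malt + 1·y_water = 38.
Solving: y_malt = 6, y_water = 8.
Δz = y_water·Δb = 8 × (-6) = -48, so new z* = 1708 − 48 = 1660.

1660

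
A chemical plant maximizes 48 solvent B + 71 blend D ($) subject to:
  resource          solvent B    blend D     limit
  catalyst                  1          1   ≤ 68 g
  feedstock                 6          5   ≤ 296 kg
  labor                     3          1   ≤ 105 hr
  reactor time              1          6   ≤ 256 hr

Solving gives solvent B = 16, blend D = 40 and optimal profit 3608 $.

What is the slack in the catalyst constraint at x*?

12

catalyst used = 1·16 + 1·40 = 56; slack = 68 − 56 = 12.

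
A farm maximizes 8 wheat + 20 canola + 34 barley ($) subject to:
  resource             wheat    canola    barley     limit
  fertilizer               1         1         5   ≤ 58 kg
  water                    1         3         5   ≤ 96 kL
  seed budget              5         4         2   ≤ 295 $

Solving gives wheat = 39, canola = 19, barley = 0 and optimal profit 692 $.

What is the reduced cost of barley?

-6

At the optimum: fertilizer uses 58 of 58 (binding); water uses 96 of 96 (binding); seed budget uses 271 of 295 (slack = 24).
By complementary slackness, y = 0 for the non-binding constraint.
The binding rows give the dual system: 1·y_fertilizer + 1·y_water = 8 and 1·y_fertilizer + 3·y_water = 20.
→ y_fertilizer = 2 and y_water = 6.
Reduced cost of barley: c₃ − yᵀa₃ = 34 − (2·5 + 6·5) = 34 − 40 = -6.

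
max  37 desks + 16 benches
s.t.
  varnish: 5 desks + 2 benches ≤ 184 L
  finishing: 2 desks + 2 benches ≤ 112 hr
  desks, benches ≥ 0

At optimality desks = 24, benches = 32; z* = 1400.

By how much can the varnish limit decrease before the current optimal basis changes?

Binding constraints: varnish, finishing. The basis is B = [[5,2],[2,2]] with det 6.
Per unit decrease in varnish, x* moves by d = (-0.3333, 0.3333).
The basis stays optimal until desks reaches 0; allowable decrease = 72 L.

72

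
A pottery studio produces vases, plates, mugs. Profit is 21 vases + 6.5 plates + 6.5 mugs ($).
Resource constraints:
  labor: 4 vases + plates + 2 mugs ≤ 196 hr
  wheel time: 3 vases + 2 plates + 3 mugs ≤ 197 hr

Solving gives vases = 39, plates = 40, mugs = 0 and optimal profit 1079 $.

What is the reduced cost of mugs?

-5.5

Both labor and wheel time are binding at x*.
From A_Bᵀ y = c: 4·y_labor + 3·y_wheel time = 21; 1·y_labor + 2·y_wheel time = 6.5.
Solving: y_labor = 4.5, y_wheel time = 1.
Reduced cost of mugs: c₃ − yᵀa₃ = 6.5 − (4.5·2 + 1·3) = 6.5 − 12 = -5.5.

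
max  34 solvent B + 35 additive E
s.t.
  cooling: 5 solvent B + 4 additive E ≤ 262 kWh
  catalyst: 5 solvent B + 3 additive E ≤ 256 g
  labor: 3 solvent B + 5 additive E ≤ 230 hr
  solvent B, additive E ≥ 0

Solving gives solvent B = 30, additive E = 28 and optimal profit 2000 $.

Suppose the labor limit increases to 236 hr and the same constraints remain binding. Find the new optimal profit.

2018

Binding: cooling and labor. Non-binding: catalyst (22 unused).
By complementary slackness, y = 0 for the non-binding constraint.
Dual feasibility on the basic columns requires 5·y_cooling + 3·y_labor = 34, 4·y_cooling + 5·y_labor = 35.
This yields shadow prices y_cooling = 5, y_labor = 3.
Δz = y_labor·Δb = 3 × (6) = 18, so new z* = 2000 + 18 = 2018.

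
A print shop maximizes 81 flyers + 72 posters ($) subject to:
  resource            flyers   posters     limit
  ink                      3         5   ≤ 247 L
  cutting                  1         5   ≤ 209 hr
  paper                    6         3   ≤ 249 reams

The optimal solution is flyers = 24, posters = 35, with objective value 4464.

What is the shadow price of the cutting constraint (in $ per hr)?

0

At the optimum: ink uses 247 of 247 (binding); cutting uses 199 of 209 (slack = 10); paper uses 249 of 249 (binding).
By complementary slackness, y = 0 for the non-binding constraint.
Dual feasibility on the basic columns requires 3·y_ink + 6·y_paper = 81, 5·y_ink + 3·y_paper = 72.
→ y_ink = 9 and y_paper = 9.
Shadow price of cutting = 0.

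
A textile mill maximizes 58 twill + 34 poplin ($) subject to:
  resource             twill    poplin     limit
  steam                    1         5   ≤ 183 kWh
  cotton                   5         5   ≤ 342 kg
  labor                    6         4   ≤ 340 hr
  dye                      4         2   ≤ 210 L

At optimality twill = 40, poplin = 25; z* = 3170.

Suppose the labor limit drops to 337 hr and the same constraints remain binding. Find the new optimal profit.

Binding: labor and dye. Non-binding: steam (18 unused), cotton (17 unused).
By complementary slackness, y = 0 for the non-binding constraints.
Dual feasibility on the basic columns requires 6·y_labor + 4·y_dye = 58, 4·y_labor + 2·y_dye = 34.
This yields shadow prices y_labor = 5, y_dye = 7.
Δz = y_labor·Δb = 5 × (-3) = -15, so new z* = 3170 − 15 = 3155.

3155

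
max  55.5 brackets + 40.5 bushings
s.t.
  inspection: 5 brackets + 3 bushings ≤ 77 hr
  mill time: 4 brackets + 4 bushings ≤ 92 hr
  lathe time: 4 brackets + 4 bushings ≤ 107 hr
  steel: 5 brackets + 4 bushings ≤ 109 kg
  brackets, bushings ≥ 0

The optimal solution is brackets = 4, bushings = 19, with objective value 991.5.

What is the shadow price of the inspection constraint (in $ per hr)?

At the optimum: inspection uses 77 of 77 (binding); mill time uses 92 of 92 (binding); lathe time uses 92 of 107 (slack = 15); steel uses 96 of 109 (slack = 13).
Slack constraints have shadow price 0 (complementary slackness).
From A_Bᵀ y = c: 5·y_inspection + 4·y_mill time = 55.5; 3·y_inspection + 4·y_mill time = 40.5.
Solving: y_inspection = 7.5, y_mill time = 4.5.
Shadow price of inspection = 7.5.

7.5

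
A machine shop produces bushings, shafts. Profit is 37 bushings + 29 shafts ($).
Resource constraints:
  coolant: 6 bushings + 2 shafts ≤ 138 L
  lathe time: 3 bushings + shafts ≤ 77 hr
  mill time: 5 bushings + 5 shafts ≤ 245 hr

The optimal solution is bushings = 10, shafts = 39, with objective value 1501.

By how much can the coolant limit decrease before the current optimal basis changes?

40

Binding constraints: coolant, mill time. The basis is B = [[6,2],[5,5]] with det 20.
Per unit decrease in coolant, x* moves by d = (-0.25, 0.25).
The basis stays optimal until bushings reaches 0; allowable decrease = 40 L.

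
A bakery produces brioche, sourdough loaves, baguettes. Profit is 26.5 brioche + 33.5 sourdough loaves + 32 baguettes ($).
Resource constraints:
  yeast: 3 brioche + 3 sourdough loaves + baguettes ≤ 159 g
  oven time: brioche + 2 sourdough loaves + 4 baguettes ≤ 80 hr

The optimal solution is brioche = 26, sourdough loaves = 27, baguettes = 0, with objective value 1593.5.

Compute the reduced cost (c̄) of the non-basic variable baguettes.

-2.5

At the optimum: yeast uses 159 of 159 (binding); oven time uses 80 of 80 (binding).
Dual feasibility on the basic columns requires 3·y_yeast + 1·y_oven time = 26.5, 3·y_yeast + 2·y_oven time = 33.5.
This yields shadow prices y_yeast = 6.5, y_oven time = 7.
Reduced cost of baguettes: c₃ − yᵀa₃ = 32 − (6.5·1 + 7·4) = 32 − 34.5 = -2.5.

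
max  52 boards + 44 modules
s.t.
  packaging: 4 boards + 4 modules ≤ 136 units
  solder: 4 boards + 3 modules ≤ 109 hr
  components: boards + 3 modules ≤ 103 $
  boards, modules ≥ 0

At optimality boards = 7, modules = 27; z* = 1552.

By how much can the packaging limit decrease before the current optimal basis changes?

27

Binding constraints: packaging, solder. The basis is B = [[4,4],[4,3]] with det -4.
Per unit decrease in packaging, x* moves by d = (0.75, -1).
The basis stays optimal until modules reaches 0; allowable decrease = 27 units.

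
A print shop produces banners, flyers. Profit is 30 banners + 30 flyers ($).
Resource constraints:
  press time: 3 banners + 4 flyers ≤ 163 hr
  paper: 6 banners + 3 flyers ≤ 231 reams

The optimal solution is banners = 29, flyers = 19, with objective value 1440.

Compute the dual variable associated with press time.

Both press time and paper are binding at x*.
Dual feasibility on the basic columns requires 3·y_press time + 6·y_paper = 30, 4·y_press time + 3·y_paper = 30.
→ y_press time = 6 and y_paper = 2.
Shadow price of press time = 6.

6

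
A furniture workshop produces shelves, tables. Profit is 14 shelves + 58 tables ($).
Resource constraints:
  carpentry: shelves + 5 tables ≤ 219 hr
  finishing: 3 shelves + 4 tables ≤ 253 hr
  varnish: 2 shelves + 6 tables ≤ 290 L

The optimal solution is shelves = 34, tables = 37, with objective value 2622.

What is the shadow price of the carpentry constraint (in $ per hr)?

Binding: carpentry and varnish. Non-binding: finishing (3 unused).
Since finishing is not tight, its dual is 0.
From A_Bᵀ y = c: 1·y_carpentry + 2·y_varnish = 14; 5·y_carpentry + 6·y_varnish = 58.
This yields shadow prices y_carpentry = 8, y_varnish = 3.
Shadow price of carpentry = 8.

8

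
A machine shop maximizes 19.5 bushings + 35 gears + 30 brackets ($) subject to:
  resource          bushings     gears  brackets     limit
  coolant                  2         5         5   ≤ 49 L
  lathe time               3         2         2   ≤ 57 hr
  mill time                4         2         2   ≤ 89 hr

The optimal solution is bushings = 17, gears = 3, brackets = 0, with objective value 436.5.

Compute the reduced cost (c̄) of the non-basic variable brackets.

At the optimum: coolant uses 49 of 49 (binding); lathe time uses 57 of 57 (binding); mill time uses 74 of 89 (slack = 15).
Slack constraints have shadow price 0 (complementary slackness).
The binding rows give the dual system: 2·y_coolant + 3·y_lathe time = 19.5 and 5·y_coolant + 2·y_lathe time = 35.
Solving: y_coolant = 6, y_lathe time = 2.5.
Reduced cost of brackets: c₃ − yᵀa₃ = 30 − (6·5 + 2.5·2) = 30 − 35 = -5.

-5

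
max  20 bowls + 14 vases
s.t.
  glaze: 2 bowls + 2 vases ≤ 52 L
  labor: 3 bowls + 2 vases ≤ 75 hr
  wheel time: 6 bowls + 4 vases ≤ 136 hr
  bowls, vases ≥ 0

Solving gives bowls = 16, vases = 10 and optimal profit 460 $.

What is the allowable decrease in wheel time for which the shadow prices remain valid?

Binding constraints: glaze, wheel time. The basis is B = [[2,2],[6,4]] with det -4.
Per unit decrease in wheel time, x* moves by d = (-0.5, 0.5).
The basis stays optimal until bowls reaches 0; allowable decrease = 32 hr.

32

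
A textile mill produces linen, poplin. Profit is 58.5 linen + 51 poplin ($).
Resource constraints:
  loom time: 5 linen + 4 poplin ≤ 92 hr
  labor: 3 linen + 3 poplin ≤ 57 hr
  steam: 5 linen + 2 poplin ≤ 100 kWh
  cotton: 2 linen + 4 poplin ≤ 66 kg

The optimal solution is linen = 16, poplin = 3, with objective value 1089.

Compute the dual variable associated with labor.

7

Binding: loom time and labor. Non-binding: steam (14 unused), cotton (22 unused).
Slack constraints have shadow price 0 (complementary slackness).
The binding rows give the dual system: 5·y_loom time + 3·y_labor = 58.5 and 4·y_loom time + 3·y_labor = 51.
→ y_loom time = 7.5 and y_labor = 7.
Shadow price of labor = 7.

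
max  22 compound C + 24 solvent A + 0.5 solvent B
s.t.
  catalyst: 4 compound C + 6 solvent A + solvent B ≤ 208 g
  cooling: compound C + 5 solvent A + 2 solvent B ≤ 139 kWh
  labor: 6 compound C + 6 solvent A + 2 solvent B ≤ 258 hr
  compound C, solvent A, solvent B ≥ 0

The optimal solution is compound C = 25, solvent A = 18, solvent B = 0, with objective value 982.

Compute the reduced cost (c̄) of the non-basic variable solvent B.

Binding: catalyst and labor. Non-binding: cooling (24 unused).
Since cooling is not tight, its dual is 0.
Dual feasibility on the basic columns requires 4·y_catalyst + 6·y_labor = 22, 6·y_catalyst + 6·y_labor = 24.
→ y_catalyst = 1 and y_labor = 3.
Reduced cost of solvent B: c₃ − yᵀa₃ = 0.5 − (1·1 + 3·2) = 0.5 − 7 = -6.5.

-6.5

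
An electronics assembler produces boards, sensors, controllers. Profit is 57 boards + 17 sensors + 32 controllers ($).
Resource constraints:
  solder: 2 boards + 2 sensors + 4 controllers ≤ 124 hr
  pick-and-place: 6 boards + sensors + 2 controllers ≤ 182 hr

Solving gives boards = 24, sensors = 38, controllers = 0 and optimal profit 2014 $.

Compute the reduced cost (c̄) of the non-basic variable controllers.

-2

Both solder and pick-and-place are binding at x*.
The binding rows give the dual system: 2·y_solder + 6·y_pick-and-place = 57 and 2·y_solder + 1·y_pick-and-place = 17.
→ y_solder = 4.5 and y_pick-and-place = 8.
Reduced cost of controllers: c₃ − yᵀa₃ = 32 − (4.5·4 + 8·2) = 32 − 34 = -2.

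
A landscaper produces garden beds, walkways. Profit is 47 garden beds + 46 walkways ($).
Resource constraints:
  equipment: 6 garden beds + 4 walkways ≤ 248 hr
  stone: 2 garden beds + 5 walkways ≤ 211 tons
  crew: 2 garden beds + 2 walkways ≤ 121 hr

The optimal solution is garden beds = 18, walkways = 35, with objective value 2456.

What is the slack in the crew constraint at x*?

crew used = 2·18 + 2·35 = 106; slack = 121 − 106 = 15.

15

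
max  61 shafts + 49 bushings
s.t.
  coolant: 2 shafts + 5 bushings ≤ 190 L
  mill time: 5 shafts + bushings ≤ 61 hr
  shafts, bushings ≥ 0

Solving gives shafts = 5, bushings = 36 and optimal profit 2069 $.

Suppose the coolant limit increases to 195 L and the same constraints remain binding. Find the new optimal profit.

2109

Both coolant and mill time are binding at x*.
The binding rows give the dual system: 2·y_coolant + 5·y_mill time = 61 and 5·y_coolant + 1·y_mill time = 49.
Solving: y_coolant = 8, y_mill time = 9.
Δz = y_coolant·Δb = 8 × (5) = 40, so new z* = 2069 + 40 = 2109.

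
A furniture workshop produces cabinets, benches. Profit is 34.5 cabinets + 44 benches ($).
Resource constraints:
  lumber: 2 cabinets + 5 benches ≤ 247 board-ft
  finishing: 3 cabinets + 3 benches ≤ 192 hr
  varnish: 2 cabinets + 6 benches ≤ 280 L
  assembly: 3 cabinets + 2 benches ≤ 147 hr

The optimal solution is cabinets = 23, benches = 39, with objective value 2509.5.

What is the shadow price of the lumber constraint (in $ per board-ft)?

0

Check each constraint at x*: lumber 241/247 (slack 6); finishing 186/192 (slack 6); varnish 280/280 (tight); assembly 147/147 (tight).
Slack constraints have shadow price 0 (complementary slackness).
The binding rows give the dual system: 2·y_varnish + 3·y_assembly = 34.5 and 6·y_varnish + 2·y_assembly = 44.
This yields shadow prices y_varnish = 4.5, y_assembly = 8.5.
Shadow price of lumber = 0.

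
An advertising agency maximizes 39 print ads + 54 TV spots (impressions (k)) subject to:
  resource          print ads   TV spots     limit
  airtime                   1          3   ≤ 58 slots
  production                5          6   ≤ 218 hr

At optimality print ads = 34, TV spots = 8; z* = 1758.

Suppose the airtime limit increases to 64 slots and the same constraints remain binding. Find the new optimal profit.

Both airtime and production are binding at x*.
From A_Bᵀ y = c: 1·y_airtime + 5·y_production = 39; 3·y_airtime + 6·y_production = 54.
→ y_airtime = 4 and y_production = 7.
Δz = y_airtime·Δb = 4 × (6) = 24, so new z* = 1758 + 24 = 1782.

1782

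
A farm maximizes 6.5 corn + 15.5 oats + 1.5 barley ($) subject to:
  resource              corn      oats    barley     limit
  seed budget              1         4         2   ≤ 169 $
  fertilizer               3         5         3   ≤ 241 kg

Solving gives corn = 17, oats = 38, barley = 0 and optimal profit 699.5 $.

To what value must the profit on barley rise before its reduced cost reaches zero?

Check each constraint at x*: seed budget 169/169 (tight); fertilizer 241/241 (tight).
From A_Bᵀ y = c: 1·y_seed budget + 3·y_fertilizer = 6.5; 4·y_seed budget + 5·y_fertilizer = 15.5.
→ y_seed budget = 2 and y_fertilizer = 1.5.
barley enters the basis when its profit ≥ yᵀa₃ = 2·2 + 1.5·3 = 8.5.

8.5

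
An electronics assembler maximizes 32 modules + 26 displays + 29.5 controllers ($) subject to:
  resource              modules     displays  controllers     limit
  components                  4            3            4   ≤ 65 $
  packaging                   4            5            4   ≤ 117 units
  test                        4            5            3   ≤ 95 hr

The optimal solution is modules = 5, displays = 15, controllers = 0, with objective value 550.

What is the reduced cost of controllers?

-1.5

At the optimum: components uses 65 of 65 (binding); packaging uses 95 of 117 (slack = 22); test uses 95 of 95 (binding).
By complementary slackness, y = 0 for the non-binding constraint.
From A_Bᵀ y = c: 4·y_components + 4·y_test = 32; 3·y_components + 5·y_test = 26.
This yields shadow prices y_components = 7, y_test = 1.
Reduced cost of controllers: c₃ − yᵀa₃ = 29.5 − (7·4 + 1·3) = 29.5 − 31 = -1.5.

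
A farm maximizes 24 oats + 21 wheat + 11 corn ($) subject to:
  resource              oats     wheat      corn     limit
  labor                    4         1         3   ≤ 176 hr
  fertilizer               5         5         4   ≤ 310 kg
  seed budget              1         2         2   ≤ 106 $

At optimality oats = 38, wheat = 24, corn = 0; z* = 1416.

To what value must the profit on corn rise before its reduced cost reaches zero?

19

Check each constraint at x*: labor 176/176 (tight); fertilizer 310/310 (tight); seed budget 86/106 (slack 20).
Since seed budget is not tight, its dual is 0.
The binding rows give the dual system: 4·y_labor + 5·y_fertilizer = 24 and 1·y_labor + 5·y_fertilizer = 21.
→ y_labor = 1 and y_fertilizer = 4.
corn enters the basis when its profit ≥ yᵀa₃ = 1·3 + 4·4 = 19.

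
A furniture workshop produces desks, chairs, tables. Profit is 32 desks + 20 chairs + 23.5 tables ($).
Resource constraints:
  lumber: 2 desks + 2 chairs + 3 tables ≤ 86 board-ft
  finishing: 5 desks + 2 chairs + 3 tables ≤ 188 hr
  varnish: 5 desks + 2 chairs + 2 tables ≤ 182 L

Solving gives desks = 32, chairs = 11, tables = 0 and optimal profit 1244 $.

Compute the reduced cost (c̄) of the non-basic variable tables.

At the optimum: lumber uses 86 of 86 (binding); finishing uses 182 of 188 (slack = 6); varnish uses 182 of 182 (binding).
Since finishing is not tight, its dual is 0.
The binding rows give the dual system: 2·y_lumber + 5·y_varnish = 32 and 2·y_lumber + 2·y_varnish = 20.
This yields shadow prices y_lumber = 6, y_varnish = 4.
Reduced cost of tables: c₃ − yᵀa₃ = 23.5 − (6·3 + 4·2) = 23.5 − 26 = -2.5.

-2.5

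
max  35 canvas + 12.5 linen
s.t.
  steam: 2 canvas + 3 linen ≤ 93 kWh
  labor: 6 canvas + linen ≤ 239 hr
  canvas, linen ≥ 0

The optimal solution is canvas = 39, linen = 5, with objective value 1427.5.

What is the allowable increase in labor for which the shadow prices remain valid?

Binding constraints: steam, labor. The basis is B = [[2,3],[6,1]] with det -16.
Per unit increase in labor, x* moves by d = (0.1875, -0.125).
The basis stays optimal until linen reaches 0; allowable increase = 40 hr.

40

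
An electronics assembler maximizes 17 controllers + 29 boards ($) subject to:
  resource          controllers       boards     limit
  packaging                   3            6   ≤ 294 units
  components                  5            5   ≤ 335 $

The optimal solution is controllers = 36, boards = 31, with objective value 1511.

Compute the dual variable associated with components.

1

Check each constraint at x*: packaging 294/294 (tight); components 335/335 (tight).
Dual feasibility on the basic columns requires 3·y_packaging + 5·y_components = 17, 6·y_packaging + 5·y_components = 29.
This yields shadow prices y_packaging = 4, y_components = 1.
Shadow price of components = 1.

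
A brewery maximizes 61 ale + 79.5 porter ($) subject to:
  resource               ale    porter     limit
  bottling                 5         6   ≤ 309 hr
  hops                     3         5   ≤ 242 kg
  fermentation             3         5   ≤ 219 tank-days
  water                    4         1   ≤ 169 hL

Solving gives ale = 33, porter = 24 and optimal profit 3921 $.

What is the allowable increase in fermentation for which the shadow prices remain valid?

23

Binding constraints: bottling, fermentation. The basis is B = [[5,6],[3,5]] with det 7.
Per unit increase in fermentation, x* moves by d = (-0.8571, 0.7143).
The basis stays optimal until hops becomes binding; allowable increase = 23 tank-days.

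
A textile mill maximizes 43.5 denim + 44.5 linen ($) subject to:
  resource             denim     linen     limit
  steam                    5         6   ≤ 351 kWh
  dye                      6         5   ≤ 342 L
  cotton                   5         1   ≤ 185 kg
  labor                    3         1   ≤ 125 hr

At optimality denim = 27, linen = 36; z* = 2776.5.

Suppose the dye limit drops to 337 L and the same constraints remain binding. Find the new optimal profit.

2759

At the optimum: steam uses 351 of 351 (binding); dye uses 342 of 342 (binding); cotton uses 171 of 185 (slack = 14); labor uses 117 of 125 (slack = 8).
By complementary slackness, y = 0 for the non-binding constraints.
Dual feasibility on the basic columns requires 5·y_steam + 6·y_dye = 43.5, 6·y_steam + 5·y_dye = 44.5.
Solving: y_steam = 4.5, y_dye = 3.5.
Δz = y_dye·Δb = 3.5 × (-5) = -17.5, so new z* = 2776.5 − 17.5 = 2759.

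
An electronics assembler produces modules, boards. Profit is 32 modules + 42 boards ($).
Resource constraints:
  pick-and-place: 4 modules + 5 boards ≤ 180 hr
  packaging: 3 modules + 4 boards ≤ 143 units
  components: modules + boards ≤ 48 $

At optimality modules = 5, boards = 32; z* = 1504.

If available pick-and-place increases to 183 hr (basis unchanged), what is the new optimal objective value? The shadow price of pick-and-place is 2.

Δb = 3, so new z* = 1504 + (2)·(3) = 1504 + 6 = 1510.

1510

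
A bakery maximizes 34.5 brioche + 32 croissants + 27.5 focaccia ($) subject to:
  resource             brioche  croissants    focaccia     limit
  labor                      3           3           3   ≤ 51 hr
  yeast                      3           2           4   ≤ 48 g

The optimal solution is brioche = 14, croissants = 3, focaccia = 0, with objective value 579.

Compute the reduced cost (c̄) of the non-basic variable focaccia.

At the optimum: labor uses 51 of 51 (binding); yeast uses 48 of 48 (binding).
From A_Bᵀ y = c: 3·y_labor + 3·y_yeast = 34.5; 3·y_labor + 2·y_yeast = 32.
→ y_labor = 9 and y_yeast = 2.5.
Reduced cost of focaccia: c₃ − yᵀa₃ = 27.5 − (9·3 + 2.5·4) = 27.5 − 37 = -9.5.

-9.5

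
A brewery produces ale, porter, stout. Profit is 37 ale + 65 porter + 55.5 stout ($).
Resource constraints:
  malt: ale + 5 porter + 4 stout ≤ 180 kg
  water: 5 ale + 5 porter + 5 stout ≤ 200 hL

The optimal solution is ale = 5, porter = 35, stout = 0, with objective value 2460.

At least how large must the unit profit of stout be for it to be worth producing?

58

At the optimum: malt uses 180 of 180 (binding); water uses 200 of 200 (binding).
From A_Bᵀ y = c: 1·y_malt + 5·y_water = 37; 5·y_malt + 5·y_water = 65.
→ y_malt = 7 and y_water = 6.
stout enters the basis when its profit ≥ yᵀa₃ = 7·4 + 6·5 = 58.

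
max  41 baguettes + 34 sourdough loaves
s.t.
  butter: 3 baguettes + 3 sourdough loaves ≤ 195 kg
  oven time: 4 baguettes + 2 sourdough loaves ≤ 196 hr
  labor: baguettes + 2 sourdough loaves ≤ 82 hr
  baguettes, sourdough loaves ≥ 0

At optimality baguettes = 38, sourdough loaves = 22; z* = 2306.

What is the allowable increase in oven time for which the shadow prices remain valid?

30

Binding constraints: oven time, labor. The basis is B = [[4,2],[1,2]] with det 6.
Per unit increase in oven time, x* moves by d = (0.3333, -0.1667).
The basis stays optimal until butter becomes binding; allowable increase = 30 hr.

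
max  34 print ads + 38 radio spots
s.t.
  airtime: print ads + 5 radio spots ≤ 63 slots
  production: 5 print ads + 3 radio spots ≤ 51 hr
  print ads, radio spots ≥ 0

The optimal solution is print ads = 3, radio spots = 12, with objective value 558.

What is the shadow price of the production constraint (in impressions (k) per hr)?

At the optimum: airtime uses 63 of 63 (binding); production uses 51 of 51 (binding).
From A_Bᵀ y = c: 1·y_airtime + 5·y_production = 34; 5·y_airtime + 3·y_production = 38.
→ y_airtime = 4 and y_production = 6.
Shadow price of production = 6.

6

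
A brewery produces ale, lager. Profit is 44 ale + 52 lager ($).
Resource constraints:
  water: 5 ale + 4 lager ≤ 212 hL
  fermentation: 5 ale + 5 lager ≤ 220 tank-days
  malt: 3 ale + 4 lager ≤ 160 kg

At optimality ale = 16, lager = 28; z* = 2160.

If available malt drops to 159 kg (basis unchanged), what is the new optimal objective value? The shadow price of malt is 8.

2152

Δb = -1, so new z* = 2160 + (8)·(-1) = 2160 − 8 = 2152.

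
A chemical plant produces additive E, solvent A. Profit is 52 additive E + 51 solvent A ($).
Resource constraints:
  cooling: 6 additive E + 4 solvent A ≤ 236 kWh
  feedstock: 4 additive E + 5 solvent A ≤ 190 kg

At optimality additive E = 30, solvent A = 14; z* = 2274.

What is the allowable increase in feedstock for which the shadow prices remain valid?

Binding constraints: cooling, feedstock. The basis is B = [[6,4],[4,5]] with det 14.
Per unit increase in feedstock, x* moves by d = (-0.2857, 0.4286).
The basis stays optimal until additive E reaches 0; allowable increase = 105 kg.

105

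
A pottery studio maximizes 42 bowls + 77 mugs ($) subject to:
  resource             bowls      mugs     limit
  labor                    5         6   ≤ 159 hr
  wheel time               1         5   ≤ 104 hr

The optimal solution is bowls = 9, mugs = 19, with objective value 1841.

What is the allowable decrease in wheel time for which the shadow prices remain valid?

72.2

Binding constraints: labor, wheel time. The basis is B = [[5,6],[1,5]] with det 19.
Per unit decrease in wheel time, x* moves by d = (0.3158, -0.2632).
The basis stays optimal until mugs reaches 0; allowable decrease = 72.2 hr.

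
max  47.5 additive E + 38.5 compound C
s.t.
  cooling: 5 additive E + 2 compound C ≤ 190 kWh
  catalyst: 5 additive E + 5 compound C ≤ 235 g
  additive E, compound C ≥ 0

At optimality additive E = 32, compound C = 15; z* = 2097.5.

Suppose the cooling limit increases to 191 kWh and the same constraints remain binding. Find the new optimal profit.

2100.5

At the optimum: cooling uses 190 of 190 (binding); catalyst uses 235 of 235 (binding).
The binding rows give the dual system: 5·y_cooling + 5·y_catalyst = 47.5 and 2·y_cooling + 5·y_catalyst = 38.5.
This yields shadow prices y_cooling = 3, y_catalyst = 6.5.
Δz = y_cooling·Δb = 3 × (1) = 3, so new z* = 2097.5 + 3 = 2100.5.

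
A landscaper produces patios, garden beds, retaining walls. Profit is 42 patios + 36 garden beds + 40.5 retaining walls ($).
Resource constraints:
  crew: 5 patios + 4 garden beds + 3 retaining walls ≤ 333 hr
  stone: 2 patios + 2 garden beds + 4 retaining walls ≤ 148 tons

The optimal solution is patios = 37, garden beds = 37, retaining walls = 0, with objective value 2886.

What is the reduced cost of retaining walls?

-1.5

Check each constraint at x*: crew 333/333 (tight); stone 148/148 (tight).
From A_Bᵀ y = c: 5·y_crew + 2·y_stone = 42; 4·y_crew + 2·y_stone = 36.
→ y_crew = 6 and y_stone = 6.
Reduced cost of retaining walls: c₃ − yᵀa₃ = 40.5 − (6·3 + 6·4) = 40.5 − 42 = -1.5.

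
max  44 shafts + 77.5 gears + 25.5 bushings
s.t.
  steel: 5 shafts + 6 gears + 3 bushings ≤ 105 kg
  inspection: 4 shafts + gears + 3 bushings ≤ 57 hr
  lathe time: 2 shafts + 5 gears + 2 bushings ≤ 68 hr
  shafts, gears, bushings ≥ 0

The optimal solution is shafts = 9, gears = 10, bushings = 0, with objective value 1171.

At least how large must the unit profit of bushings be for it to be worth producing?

34

At the optimum: steel uses 105 of 105 (binding); inspection uses 46 of 57 (slack = 11); lathe time uses 68 of 68 (binding).
By complementary slackness, y = 0 for the non-binding constraint.
Dual feasibility on the basic columns requires 5·y_steel + 2·y_lathe time = 44, 6·y_steel + 5·y_lathe time = 77.5.
This yields shadow prices y_steel = 5, y_lathe time = 9.5.
bushings enters the basis when its profit ≥ yᵀa₃ = 5·3 + 9.5·2 = 34.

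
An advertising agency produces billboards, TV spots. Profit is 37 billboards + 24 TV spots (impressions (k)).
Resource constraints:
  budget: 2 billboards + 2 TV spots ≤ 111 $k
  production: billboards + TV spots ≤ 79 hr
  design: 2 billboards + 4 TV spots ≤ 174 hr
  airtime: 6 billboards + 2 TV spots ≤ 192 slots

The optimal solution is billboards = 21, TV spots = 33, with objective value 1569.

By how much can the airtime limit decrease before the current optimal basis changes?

105

Binding constraints: design, airtime. The basis is B = [[2,4],[6,2]] with det -20.
Per unit decrease in airtime, x* moves by d = (-0.2, 0.1).
The basis stays optimal until billboards reaches 0; allowable decrease = 105 slots.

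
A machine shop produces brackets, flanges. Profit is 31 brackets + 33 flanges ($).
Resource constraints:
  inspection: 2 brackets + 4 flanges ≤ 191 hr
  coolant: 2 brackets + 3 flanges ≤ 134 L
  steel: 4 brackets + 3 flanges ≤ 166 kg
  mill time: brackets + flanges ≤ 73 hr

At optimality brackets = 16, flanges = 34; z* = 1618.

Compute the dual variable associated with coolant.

Check each constraint at x*: inspection 168/191 (slack 23); coolant 134/134 (tight); steel 166/166 (tight); mill time 50/73 (slack 23).
By complementary slackness, y = 0 for the non-binding constraints.
From A_Bᵀ y = c: 2·y_coolant + 4·y_steel = 31; 3·y_coolant + 3·y_steel = 33.
This yields shadow prices y_coolant = 6.5, y_steel = 4.5.
Shadow price of coolant = 6.5.

6.5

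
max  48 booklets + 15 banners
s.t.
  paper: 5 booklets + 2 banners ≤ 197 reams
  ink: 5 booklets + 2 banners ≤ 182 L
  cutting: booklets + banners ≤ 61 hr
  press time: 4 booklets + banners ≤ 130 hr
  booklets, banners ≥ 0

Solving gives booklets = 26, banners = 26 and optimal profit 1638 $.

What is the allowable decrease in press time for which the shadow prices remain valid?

9

Binding constraints: ink, press time. The basis is B = [[5,2],[4,1]] with det -3.
Per unit decrease in press time, x* moves by d = (-0.6667, 1.6667).
The basis stays optimal until cutting becomes binding; allowable decrease = 9 hr.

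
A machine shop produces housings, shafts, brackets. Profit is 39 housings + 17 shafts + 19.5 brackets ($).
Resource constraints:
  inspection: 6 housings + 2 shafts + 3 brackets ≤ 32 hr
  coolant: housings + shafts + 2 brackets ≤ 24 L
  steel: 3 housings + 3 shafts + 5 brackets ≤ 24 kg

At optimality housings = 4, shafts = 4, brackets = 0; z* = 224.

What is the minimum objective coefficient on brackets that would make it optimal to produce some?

Binding: inspection and steel. Non-binding: coolant (16 unused).
Slack constraints have shadow price 0 (complementary slackness).
From A_Bᵀ y = c: 6·y_inspection + 3·y_steel = 39; 2·y_inspection + 3·y_steel = 17.
→ y_inspection = 5.5 and y_steel = 2.
brackets enters the basis when its profit ≥ yᵀa₃ = 5.5·3 + 2·5 = 26.5.

26.5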